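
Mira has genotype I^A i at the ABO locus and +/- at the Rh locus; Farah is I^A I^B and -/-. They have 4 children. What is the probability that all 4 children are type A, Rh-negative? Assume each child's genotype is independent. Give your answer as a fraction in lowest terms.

ABO cross I^A i × I^A I^B → 1/2 A, 1/4 B, 1/4 AB.
Rh cross +/- × -/- → 1/2 Rh+, 1/2 Rh-; so P(type A, Rh-negative) = 1/2 × 1/2 = 1/4 per child.
All 4 independent: (1/4)^4 = 1/256.

1/256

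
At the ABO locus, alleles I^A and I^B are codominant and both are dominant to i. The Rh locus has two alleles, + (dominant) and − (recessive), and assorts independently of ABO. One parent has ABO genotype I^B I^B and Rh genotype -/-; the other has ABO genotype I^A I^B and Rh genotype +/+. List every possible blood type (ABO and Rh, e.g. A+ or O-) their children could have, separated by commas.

Gametes from I^B I^B × I^A I^B give offspring ABO genotypes I^A I^B, I^B I^B, i.e. phenotypes B, AB.
Rh cross -/- × +/+ → phenotypes Rh+.
Combining independently: B+, AB+.

B+, AB+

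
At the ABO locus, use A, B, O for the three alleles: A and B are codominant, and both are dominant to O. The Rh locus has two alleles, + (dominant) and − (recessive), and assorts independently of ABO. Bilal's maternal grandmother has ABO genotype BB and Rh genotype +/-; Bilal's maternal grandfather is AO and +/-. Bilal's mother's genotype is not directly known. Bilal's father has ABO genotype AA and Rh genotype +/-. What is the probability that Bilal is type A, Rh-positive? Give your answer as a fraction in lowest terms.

3/8

Bilal's mother's ABO genotype from BB × AO: 1/2 AB, 1/2 BO.
Crossing each possibility with the father AA and summing P(type A): 1/2·1/2 + 1/2·1/2 = 1/2.
Similarly for Rh via the mother's Rh distribution: P(Rh+) = 3/4.
Independent loci: 1/2 × 3/4 = 3/8.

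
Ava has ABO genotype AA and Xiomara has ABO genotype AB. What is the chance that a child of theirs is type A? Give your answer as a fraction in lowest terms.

ABO cross AA × AB → offspring phenotypes: 1/2 A, 1/2 AB.
So P(type A) = 1/2.

1/2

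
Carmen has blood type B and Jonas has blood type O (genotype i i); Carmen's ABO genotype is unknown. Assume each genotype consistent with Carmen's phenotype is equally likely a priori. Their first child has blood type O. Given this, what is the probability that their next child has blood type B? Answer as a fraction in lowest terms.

Possible genotypes: Carmen ∈ {I^B I^B, I^B i}; Jonas ∈ {i i}.
Weight each parental genotype pair by prior × P(type-O child):
  I^B i × i i: posterior weight 1; P(next child type B) = 1/2.
Weighted sum = 1/2.

1/2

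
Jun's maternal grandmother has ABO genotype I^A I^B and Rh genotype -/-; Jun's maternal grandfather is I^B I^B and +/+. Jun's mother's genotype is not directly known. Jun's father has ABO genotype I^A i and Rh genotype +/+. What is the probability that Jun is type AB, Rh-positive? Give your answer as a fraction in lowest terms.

Jun's mother's ABO genotype from I^A I^B × I^B I^B: 1/2 I^A I^B, 1/2 I^B I^B.
Crossing each possibility with the father I^A i and summing P(type AB): 1/2·1/4 + 1/2·1/2 = 3/8.
Similarly for Rh via the mother's Rh distribution: P(Rh+) = 1.
Independent loci: 3/8 × 1 = 3/8.

3/8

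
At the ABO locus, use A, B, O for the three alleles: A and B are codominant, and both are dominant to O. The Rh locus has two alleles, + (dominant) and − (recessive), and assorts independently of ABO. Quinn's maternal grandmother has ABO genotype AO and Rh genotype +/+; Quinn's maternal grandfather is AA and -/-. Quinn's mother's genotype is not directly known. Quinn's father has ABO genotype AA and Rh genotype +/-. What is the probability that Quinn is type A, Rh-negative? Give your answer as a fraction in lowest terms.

Quinn's mother's ABO genotype from AO × AA: 1/2 AA, 1/2 AO.
Crossing each possibility with the father AA and summing P(type A): 1/2·1 + 1/2·1 = 1.
Similarly for Rh via the mother's Rh distribution: P(Rh-) = 1/4.
Independent loci: 1 × 1/4 = 1/4.

1/4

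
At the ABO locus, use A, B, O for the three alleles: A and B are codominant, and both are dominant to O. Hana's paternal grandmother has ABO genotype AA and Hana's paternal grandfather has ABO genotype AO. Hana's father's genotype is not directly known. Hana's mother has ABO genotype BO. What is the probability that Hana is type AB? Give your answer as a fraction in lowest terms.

3/8

Hana's father's ABO genotype from AA × AO: 1/2 AA, 1/2 AO.
Crossing each possibility with the mother BO and summing P(type AB): 1/2·1/2 + 1/2·1/4 = 3/8.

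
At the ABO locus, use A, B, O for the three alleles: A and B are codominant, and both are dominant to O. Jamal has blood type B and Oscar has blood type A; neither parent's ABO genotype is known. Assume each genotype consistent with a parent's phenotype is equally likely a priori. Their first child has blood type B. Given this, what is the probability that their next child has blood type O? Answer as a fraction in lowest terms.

1/12

Possible genotypes: Jamal ∈ {BB, BO}; Oscar ∈ {AA, AO}.
Weight each parental genotype pair by prior × P(type-B child):
  BB × AO: posterior weight 2/3; P(next child type O) = 0.
  BO × AO: posterior weight 1/3; P(next child type O) = 1/4.
Weighted sum = 1/12.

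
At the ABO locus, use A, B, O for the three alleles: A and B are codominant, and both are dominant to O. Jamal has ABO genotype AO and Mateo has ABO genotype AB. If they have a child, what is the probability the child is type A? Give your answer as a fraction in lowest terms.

1/2

ABO cross AO × AB → offspring phenotypes: 1/2 A, 1/4 B, 1/4 AB.
So P(type A) = 1/2.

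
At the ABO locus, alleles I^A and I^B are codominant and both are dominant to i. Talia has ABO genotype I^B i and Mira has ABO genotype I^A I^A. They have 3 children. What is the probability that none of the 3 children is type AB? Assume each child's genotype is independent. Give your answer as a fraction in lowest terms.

1/8

ABO cross I^B i × I^A I^A → 1/2 A, 1/2 AB.
So P(type AB) = 1/2 per child.
P(not type AB) = 1/2 for one child; (1/2)^3 = 1/8.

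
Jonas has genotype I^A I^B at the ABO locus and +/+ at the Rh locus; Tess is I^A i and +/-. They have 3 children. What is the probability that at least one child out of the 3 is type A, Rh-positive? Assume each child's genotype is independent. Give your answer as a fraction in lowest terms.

7/8

ABO cross I^A I^B × I^A i → 1/2 A, 1/4 B, 1/4 AB.
Rh cross +/+ × +/- → 1 Rh+; so P(type A, Rh-positive) = 1/2 × 1 = 1/2 per child.
P(none) = (1/2)^3 = 1/8; P(at least one) = 1 − 1/8 = 7/8.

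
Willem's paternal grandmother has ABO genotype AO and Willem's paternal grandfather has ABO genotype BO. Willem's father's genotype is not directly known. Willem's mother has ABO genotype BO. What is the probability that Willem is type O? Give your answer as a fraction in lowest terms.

Willem's father's ABO genotype from AO × BO: 1/4 AB, 1/4 AO, 1/4 BO, 1/4 OO.
Crossing each possibility with the mother BO and summing P(type O): 1/4·0 + 1/4·1/4 + 1/4·1/4 + 1/4·1/2 = 1/4.

1/4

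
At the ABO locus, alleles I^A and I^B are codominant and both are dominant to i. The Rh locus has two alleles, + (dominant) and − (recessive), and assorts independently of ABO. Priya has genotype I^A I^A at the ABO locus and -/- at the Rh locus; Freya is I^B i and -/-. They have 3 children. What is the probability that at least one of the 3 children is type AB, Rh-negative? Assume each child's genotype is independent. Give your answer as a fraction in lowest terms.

ABO cross I^A I^A × I^B i → 1/2 A, 1/2 AB.
Rh cross -/- × -/- → 1 Rh-; so P(type AB, Rh-negative) = 1/2 × 1 = 1/2 per child.
P(none) = (1/2)^3 = 1/8; P(at least one) = 1 − 1/8 = 7/8.

7/8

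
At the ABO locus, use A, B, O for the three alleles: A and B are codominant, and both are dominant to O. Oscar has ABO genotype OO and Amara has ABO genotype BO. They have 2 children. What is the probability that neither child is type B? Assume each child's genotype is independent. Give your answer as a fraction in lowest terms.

1/4

ABO cross OO × BO → 1/2 O, 1/2 B.
So P(type B) = 1/2 per child.
P(not type B) = 1/2 for one child; (1/2)^2 = 1/4.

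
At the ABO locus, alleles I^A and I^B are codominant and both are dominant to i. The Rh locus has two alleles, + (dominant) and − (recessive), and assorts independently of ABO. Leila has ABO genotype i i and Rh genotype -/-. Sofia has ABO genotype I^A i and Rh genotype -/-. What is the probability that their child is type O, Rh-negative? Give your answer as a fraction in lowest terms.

1/2

ABO cross i i × I^A i → offspring phenotypes: 1/2 O, 1/2 A.
Rh cross -/- × -/- → 1 Rh-.
Independent loci: P(type O, Rh-negative) = 1/2 × 1 = 1/2.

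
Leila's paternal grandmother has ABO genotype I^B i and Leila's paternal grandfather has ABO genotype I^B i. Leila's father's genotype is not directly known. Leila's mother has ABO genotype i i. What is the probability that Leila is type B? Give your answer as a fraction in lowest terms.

1/2

Leila's father's ABO genotype from I^B i × I^B i: 1/4 I^B I^B, 1/2 I^B i, 1/4 i i.
Crossing each possibility with the mother i i and summing P(type B): 1/4·1 + 1/2·1/2 + 1/4·0 = 1/2.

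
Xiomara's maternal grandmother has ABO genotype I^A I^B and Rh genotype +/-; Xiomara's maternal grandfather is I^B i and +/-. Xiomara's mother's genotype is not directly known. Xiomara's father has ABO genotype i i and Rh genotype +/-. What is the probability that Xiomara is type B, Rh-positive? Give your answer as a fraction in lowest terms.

3/8

Xiomara's mother's ABO genotype from I^A I^B × I^B i: 1/4 I^A I^B, 1/4 I^A i, 1/4 I^B I^B, 1/4 I^B i.
Crossing each possibility with the father i i and summing P(type B): 1/4·1/2 + 1/4·0 + 1/4·1 + 1/4·1/2 = 1/2.
Similarly for Rh via the mother's Rh distribution: P(Rh+) = 3/4.
Independent loci: 1/2 × 3/4 = 3/8.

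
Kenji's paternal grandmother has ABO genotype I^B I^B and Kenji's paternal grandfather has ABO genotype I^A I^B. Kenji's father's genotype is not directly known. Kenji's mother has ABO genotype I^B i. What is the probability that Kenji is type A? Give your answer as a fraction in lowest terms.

1/8

Kenji's father's ABO genotype from I^B I^B × I^A I^B: 1/2 I^A I^B, 1/2 I^B I^B.
Crossing each possibility with the mother I^B i and summing P(type A): 1/2·1/4 + 1/2·0 = 1/8.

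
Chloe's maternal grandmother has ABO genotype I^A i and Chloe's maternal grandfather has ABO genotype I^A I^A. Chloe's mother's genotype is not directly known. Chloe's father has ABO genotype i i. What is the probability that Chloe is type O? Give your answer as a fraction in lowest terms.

1/4

Chloe's mother's ABO genotype from I^A i × I^A I^A: 1/2 I^A I^A, 1/2 I^A i.
Crossing each possibility with the father i i and summing P(type O): 1/2·0 + 1/2·1/2 = 1/4.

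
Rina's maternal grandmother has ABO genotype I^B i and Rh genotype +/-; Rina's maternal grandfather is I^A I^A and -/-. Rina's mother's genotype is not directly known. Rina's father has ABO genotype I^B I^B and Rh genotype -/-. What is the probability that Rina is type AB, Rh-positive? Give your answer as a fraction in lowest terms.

1/8

Rina's mother's ABO genotype from I^B i × I^A I^A: 1/2 I^A I^B, 1/2 I^A i.
Crossing each possibility with the father I^B I^B and summing P(type AB): 1/2·1/2 + 1/2·1/2 = 1/2.
Similarly for Rh via the mother's Rh distribution: P(Rh+) = 1/4.
Independent loci: 1/2 × 1/4 = 1/8.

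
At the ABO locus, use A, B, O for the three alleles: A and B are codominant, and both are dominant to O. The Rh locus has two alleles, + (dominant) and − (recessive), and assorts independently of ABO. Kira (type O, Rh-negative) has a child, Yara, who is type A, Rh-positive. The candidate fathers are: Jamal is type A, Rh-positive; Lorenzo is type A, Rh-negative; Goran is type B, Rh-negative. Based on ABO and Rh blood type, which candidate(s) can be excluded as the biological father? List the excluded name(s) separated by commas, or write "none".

A candidate is excluded only if no genotype consistent with his phenotype could produce a type A, Rh-positive child with a type O, Rh-negative mother.
Lorenzo (type A, Rh-): no genotype consistent with that phenotype can produce a type-A Rh+ child with a type-O mother.
Goran (type B, Rh-): no genotype consistent with that phenotype can produce a type-A Rh+ child with a type-O mother.

Lorenzo, Goran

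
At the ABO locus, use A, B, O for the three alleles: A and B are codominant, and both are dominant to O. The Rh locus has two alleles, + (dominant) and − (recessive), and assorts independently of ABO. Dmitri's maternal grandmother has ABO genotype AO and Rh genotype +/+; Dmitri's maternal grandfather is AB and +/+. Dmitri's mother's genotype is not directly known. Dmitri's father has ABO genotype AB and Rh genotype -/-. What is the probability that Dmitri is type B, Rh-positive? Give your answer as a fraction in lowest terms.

Dmitri's mother's ABO genotype from AO × AB: 1/4 AA, 1/4 AB, 1/4 AO, 1/4 BO.
Crossing each possibility with the father AB and summing P(type B): 1/4·0 + 1/4·1/4 + 1/4·1/4 + 1/4·1/2 = 1/4.
Similarly for Rh via the mother's Rh distribution: P(Rh+) = 1.
Independent loci: 1/4 × 1 = 1/4.

1/4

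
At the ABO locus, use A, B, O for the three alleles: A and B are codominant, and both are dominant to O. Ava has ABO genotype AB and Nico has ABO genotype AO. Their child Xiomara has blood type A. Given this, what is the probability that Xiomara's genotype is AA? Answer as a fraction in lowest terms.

1/2

Cross AB × AO → 1/4 AA, 1/4 AB, 1/4 AO, 1/4 BO.
Type-A genotypes among offspring: AA (1/4), AO (1/4); total 1/2.
P(AA | type A) = (1/4) / (1/2) = 1/2.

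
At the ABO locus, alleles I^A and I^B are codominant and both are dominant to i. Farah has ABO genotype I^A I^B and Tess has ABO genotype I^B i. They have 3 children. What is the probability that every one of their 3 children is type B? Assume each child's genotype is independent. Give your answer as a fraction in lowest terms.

ABO cross I^A I^B × I^B i → 1/4 A, 1/2 B, 1/4 AB.
So P(type B) = 1/2 per child.
All 3 independent: (1/2)^3 = 1/8.

1/8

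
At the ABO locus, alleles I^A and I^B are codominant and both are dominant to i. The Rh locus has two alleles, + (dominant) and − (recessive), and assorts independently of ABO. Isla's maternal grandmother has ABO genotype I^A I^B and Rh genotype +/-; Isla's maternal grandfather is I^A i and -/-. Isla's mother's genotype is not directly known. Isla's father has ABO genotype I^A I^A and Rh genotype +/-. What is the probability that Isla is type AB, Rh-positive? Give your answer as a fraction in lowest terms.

Isla's mother's ABO genotype from I^A I^B × I^A i: 1/4 I^A I^A, 1/4 I^A I^B, 1/4 I^A i, 1/4 I^B i.
Crossing each possibility with the father I^A I^A and summing P(type AB): 1/4·0 + 1/4·1/2 + 1/4·0 + 1/4·1/2 = 1/4.
Similarly for Rh via the mother's Rh distribution: P(Rh+) = 5/8.
Independent loci: 1/4 × 5/8 = 5/32.

5/32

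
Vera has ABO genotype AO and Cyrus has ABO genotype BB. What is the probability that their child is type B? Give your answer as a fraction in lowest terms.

ABO cross AO × BB → offspring phenotypes: 1/2 B, 1/2 AB.
So P(type B) = 1/2.

1/2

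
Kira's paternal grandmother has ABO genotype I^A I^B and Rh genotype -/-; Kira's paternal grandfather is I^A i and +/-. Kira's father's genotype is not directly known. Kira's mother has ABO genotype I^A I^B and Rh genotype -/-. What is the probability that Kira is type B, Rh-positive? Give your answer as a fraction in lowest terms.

1/16

Kira's father's ABO genotype from I^A I^B × I^A i: 1/4 I^A I^A, 1/4 I^A I^B, 1/4 I^A i, 1/4 I^B i.
Crossing each possibility with the mother I^A I^B and summing P(type B): 1/4·0 + 1/4·1/4 + 1/4·1/4 + 1/4·1/2 = 1/4.
Similarly for Rh via the father's Rh distribution: P(Rh+) = 1/4.
Independent loci: 1/4 × 1/4 = 1/16.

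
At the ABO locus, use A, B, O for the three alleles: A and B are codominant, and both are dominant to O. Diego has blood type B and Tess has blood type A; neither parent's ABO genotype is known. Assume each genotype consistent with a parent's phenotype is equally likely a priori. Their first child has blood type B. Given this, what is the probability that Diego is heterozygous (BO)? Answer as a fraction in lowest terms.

1/3

Possible genotypes: Diego ∈ {BB, BO}; Tess ∈ {AA, AO}.
Weight each parental genotype pair by prior × P(type-B child):
  BB × AO: posterior weight 2/3.
  BO × AO: posterior weight 1/3.
Sum the posterior weight over pairs where Diego is BO: 1/3.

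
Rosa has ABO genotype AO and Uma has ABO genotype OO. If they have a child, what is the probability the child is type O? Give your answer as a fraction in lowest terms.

ABO cross AO × OO → offspring phenotypes: 1/2 O, 1/2 A.
So P(type O) = 1/2.

1/2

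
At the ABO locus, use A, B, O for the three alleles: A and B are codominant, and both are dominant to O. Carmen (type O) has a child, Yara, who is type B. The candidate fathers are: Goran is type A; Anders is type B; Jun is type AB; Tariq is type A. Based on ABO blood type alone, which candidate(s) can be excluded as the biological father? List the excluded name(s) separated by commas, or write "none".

A candidate is excluded only if no genotype consistent with his phenotype could produce a type B child with a type O mother.
Goran (type A): no genotype consistent with that phenotype can produce a type-B child with a type-O mother.
Tariq (type A): no genotype consistent with that phenotype can produce a type-B child with a type-O mother.

Goran, Tariq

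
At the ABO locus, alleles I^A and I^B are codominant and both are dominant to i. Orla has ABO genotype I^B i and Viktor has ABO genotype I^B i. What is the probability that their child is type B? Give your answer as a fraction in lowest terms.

3/4

ABO cross I^B i × I^B i → offspring phenotypes: 1/4 O, 3/4 B.
So P(type B) = 3/4.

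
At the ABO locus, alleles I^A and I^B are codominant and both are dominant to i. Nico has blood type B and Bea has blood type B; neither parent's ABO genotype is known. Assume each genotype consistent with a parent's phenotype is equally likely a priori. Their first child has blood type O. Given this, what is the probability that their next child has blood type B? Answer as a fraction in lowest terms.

3/4

Possible genotypes: Nico ∈ {I^B I^B, I^B i}; Bea ∈ {I^B I^B, I^B i}.
Weight each parental genotype pair by prior × P(type-O child):
  I^B i × I^B i: posterior weight 1; P(next child type B) = 3/4.
Weighted sum = 3/4.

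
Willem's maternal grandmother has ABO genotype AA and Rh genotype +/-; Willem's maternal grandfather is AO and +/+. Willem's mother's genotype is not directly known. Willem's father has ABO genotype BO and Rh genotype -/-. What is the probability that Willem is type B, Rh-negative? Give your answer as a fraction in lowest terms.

1/32

Willem's mother's ABO genotype from AA × AO: 1/2 AA, 1/2 AO.
Crossing each possibility with the father BO and summing P(type B): 1/2·0 + 1/2·1/4 = 1/8.
Similarly for Rh via the mother's Rh distribution: P(Rh-) = 1/4.
Independent loci: 1/8 × 1/4 = 1/32.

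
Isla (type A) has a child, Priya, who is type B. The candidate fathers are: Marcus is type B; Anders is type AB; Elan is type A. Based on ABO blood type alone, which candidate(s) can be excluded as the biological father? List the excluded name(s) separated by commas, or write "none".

Elan

A candidate is excluded only if no genotype consistent with his phenotype could produce a type B child with a type A mother.
Elan (type A): no genotype consistent with that phenotype can produce a type-B child with a type-A mother.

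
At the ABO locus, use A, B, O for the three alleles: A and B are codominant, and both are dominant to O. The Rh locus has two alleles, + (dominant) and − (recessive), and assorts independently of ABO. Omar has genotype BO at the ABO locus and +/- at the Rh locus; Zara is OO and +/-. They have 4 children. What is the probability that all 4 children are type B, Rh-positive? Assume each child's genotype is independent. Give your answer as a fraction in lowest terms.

ABO cross BO × OO → 1/2 O, 1/2 B.
Rh cross +/- × +/- → 3/4 Rh+, 1/4 Rh-; so P(type B, Rh-positive) = 1/2 × 3/4 = 3/8 per child.
All 4 independent: (3/8)^4 = 81/4096.

81/4096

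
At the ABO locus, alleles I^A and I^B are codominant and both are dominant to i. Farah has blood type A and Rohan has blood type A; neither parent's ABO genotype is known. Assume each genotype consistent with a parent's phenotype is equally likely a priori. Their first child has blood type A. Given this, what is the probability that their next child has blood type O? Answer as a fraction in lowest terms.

Possible genotypes: Farah ∈ {I^A I^A, I^A i}; Rohan ∈ {I^A I^A, I^A i}.
Weight each parental genotype pair by prior × P(type-A child):
  I^A I^A × I^A I^A: posterior weight 4/15; P(next child type O) = 0.
  I^A I^A × I^A i: posterior weight 4/15; P(next child type O) = 0.
  I^A i × I^A I^A: posterior weight 4/15; P(next child type O) = 0.
  I^A i × I^A i: posterior weight 1/5; P(next child type O) = 1/4.
Weighted sum = 1/20.

1/20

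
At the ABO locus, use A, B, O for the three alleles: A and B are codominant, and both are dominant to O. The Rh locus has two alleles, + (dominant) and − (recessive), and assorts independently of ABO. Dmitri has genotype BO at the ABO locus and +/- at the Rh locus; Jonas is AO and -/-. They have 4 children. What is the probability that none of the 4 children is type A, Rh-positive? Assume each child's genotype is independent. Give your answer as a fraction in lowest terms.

2401/4096

ABO cross BO × AO → 1/4 O, 1/4 A, 1/4 B, 1/4 AB.
Rh cross +/- × -/- → 1/2 Rh+, 1/2 Rh-; so P(type A, Rh-positive) = 1/4 × 1/2 = 1/8 per child.
P(not type A, Rh-positive) = 7/8 for one child; (7/8)^4 = 2401/4096.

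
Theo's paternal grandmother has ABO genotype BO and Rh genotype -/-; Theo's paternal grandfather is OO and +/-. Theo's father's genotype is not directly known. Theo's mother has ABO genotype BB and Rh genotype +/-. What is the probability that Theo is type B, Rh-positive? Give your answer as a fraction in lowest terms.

5/8

Theo's father's ABO genotype from BO × OO: 1/2 BO, 1/2 OO.
Crossing each possibility with the mother BB and summing P(type B): 1/2·1 + 1/2·1 = 1.
Similarly for Rh via the father's Rh distribution: P(Rh+) = 5/8.
Independent loci: 1 × 5/8 = 5/8.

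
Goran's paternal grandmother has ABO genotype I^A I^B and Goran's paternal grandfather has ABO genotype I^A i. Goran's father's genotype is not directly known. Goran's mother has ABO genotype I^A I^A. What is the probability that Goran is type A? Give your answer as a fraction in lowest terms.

Goran's father's ABO genotype from I^A I^B × I^A i: 1/4 I^A I^A, 1/4 I^A I^B, 1/4 I^A i, 1/4 I^B i.
Crossing each possibility with the mother I^A I^A and summing P(type A): 1/4·1 + 1/4·1/2 + 1/4·1 + 1/4·1/2 = 3/4.

3/4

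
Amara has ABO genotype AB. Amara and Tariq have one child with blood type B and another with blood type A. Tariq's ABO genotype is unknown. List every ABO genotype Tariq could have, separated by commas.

For each candidate genotype of Tariq, check whether crossing it with AB can produce every observed child phenotype.
  AA → possible child types {A, AB} ✗
  AB → possible child types {A, B, AB} ✓
  AO → possible child types {A, B, AB} ✓
  BB → possible child types {B, AB} ✗
  BO → possible child types {A, B, AB} ✓
  OO → possible child types {A, B} ✓

AB, AO, BO, OO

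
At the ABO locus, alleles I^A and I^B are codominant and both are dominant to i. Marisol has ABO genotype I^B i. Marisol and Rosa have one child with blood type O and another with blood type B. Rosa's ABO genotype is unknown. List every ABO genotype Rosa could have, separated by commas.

I^A i, I^B i, i i

For each candidate genotype of Rosa, check whether crossing it with I^B i can produce every observed child phenotype.
  I^A I^A → possible child types {A, AB} ✗
  I^A I^B → possible child types {A, B, AB} ✗
  I^A i → possible child types {O, A, B, AB} ✓
  I^B I^B → possible child types {B} ✗
  I^B i → possible child types {O, B} ✓
  i i → possible child types {O, B} ✓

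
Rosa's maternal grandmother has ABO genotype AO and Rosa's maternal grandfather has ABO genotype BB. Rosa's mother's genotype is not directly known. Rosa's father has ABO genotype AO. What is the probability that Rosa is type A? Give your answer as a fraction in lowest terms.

Rosa's mother's ABO genotype from AO × BB: 1/2 AB, 1/2 BO.
Crossing each possibility with the father AO and summing P(type A): 1/2·1/2 + 1/2·1/4 = 3/8.

3/8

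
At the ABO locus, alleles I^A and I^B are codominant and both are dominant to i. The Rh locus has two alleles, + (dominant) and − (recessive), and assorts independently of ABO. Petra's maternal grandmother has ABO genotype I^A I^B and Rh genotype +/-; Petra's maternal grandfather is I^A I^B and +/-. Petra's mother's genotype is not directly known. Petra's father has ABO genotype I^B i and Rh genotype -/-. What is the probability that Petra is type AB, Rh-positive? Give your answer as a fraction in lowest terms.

Petra's mother's ABO genotype from I^A I^B × I^A I^B: 1/4 I^A I^A, 1/2 I^A I^B, 1/4 I^B I^B.
Crossing each possibility with the father I^B i and summing P(type AB): 1/4·1/2 + 1/2·1/4 + 1/4·0 = 1/4.
Similarly for Rh via the mother's Rh distribution: P(Rh+) = 1/2.
Independent loci: 1/4 × 1/2 = 1/8.

1/8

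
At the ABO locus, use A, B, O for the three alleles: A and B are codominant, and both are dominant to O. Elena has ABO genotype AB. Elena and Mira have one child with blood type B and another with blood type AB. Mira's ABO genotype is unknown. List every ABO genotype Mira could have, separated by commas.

AB, AO, BB, BO

For each candidate genotype of Mira, check whether crossing it with AB can produce every observed child phenotype.
  AA → possible child types {A, AB} ✗
  AB → possible child types {A, B, AB} ✓
  AO → possible child types {A, B, AB} ✓
  BB → possible child types {B, AB} ✓
  BO → possible child types {A, B, AB} ✓
  OO → possible child types {A, B} ✗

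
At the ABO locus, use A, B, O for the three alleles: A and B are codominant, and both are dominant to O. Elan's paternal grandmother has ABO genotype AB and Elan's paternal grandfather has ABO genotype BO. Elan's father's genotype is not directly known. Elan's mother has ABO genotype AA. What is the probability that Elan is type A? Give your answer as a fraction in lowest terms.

1/2

Elan's father's ABO genotype from AB × BO: 1/4 AB, 1/4 AO, 1/4 BB, 1/4 BO.
Crossing each possibility with the mother AA and summing P(type A): 1/4·1/2 + 1/4·1 + 1/4·0 + 1/4·1/2 = 1/2.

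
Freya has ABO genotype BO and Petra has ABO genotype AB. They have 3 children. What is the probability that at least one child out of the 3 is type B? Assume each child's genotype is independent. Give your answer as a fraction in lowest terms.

ABO cross BO × AB → 1/4 A, 1/2 B, 1/4 AB.
So P(type B) = 1/2 per child.
P(none) = (1/2)^3 = 1/8; P(at least one) = 1 − 1/8 = 7/8.

7/8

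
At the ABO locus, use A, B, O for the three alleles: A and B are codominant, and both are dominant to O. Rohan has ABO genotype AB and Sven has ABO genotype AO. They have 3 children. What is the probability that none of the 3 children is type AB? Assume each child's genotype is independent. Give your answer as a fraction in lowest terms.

ABO cross AB × AO → 1/2 A, 1/4 B, 1/4 AB.
So P(type AB) = 1/4 per child.
P(not type AB) = 3/4 for one child; (3/4)^3 = 27/64.

27/64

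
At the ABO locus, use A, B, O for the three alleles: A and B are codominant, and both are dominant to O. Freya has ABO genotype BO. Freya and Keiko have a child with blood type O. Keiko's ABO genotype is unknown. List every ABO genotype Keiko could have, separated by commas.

For each candidate genotype of Keiko, check whether crossing it with BO can produce every observed child phenotype.
  AA → possible child types {A, AB} ✗
  AB → possible child types {A, B, AB} ✗
  AO → possible child types {O, A, B, AB} ✓
  BB → possible child types {B} ✗
  BO → possible child types {O, B} ✓
  OO → possible child types {O, B} ✓

AO, BO, OO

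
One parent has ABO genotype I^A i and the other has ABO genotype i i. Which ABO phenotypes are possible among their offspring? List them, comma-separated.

O, A

Gametes from I^A i × i i give offspring ABO genotypes I^A i, i i, i.e. phenotypes O, A.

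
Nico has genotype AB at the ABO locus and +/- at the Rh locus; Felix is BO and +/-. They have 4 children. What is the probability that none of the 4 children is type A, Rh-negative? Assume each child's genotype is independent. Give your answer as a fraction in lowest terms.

ABO cross AB × BO → 1/4 A, 1/2 B, 1/4 AB.
Rh cross +/- × +/- → 3/4 Rh+, 1/4 Rh-; so P(type A, Rh-negative) = 1/4 × 1/4 = 1/16 per child.
P(not type A, Rh-negative) = 15/16 for one child; (15/16)^4 = 50625/65536.

50625/65536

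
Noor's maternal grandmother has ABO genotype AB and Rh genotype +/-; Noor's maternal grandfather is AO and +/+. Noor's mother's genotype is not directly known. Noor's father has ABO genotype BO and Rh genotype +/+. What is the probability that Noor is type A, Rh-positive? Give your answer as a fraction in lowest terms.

1/4

Noor's mother's ABO genotype from AB × AO: 1/4 AA, 1/4 AB, 1/4 AO, 1/4 BO.
Crossing each possibility with the father BO and summing P(type A): 1/4·1/2 + 1/4·1/4 + 1/4·1/4 + 1/4·0 = 1/4.
Similarly for Rh via the mother's Rh distribution: P(Rh+) = 1.
Independent loci: 1/4 × 1 = 1/4.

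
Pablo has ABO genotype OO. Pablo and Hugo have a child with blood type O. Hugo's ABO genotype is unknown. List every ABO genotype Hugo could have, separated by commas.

AO, BO, OO

For each candidate genotype of Hugo, check whether crossing it with OO can produce every observed child phenotype.
  AA → possible child types {A} ✗
  AB → possible child types {A, B} ✗
  AO → possible child types {O, A} ✓
  BB → possible child types {B} ✗
  BO → possible child types {O, B} ✓
  OO → possible child types {O} ✓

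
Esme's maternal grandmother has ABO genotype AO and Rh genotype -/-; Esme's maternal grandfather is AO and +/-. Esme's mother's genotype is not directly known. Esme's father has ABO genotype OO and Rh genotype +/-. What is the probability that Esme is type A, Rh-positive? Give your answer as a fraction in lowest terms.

Esme's mother's ABO genotype from AO × AO: 1/4 AA, 1/2 AO, 1/4 OO.
Crossing each possibility with the father OO and summing P(type A): 1/4·1 + 1/2·1/2 + 1/4·0 = 1/2.
Similarly for Rh via the mother's Rh distribution: P(Rh+) = 5/8.
Independent loci: 1/2 × 5/8 = 5/16.

5/16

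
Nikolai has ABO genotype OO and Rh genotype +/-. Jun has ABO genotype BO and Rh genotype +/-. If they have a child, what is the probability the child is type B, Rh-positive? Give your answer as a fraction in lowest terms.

ABO cross OO × BO → offspring phenotypes: 1/2 O, 1/2 B.
Rh cross +/- × +/- → 3/4 Rh+, 1/4 Rh-.
Independent loci: P(type B, Rh-positive) = 1/2 × 3/4 = 3/8.

3/8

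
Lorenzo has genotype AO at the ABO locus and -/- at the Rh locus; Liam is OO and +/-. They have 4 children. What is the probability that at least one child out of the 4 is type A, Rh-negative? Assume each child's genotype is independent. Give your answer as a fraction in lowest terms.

175/256

ABO cross AO × OO → 1/2 O, 1/2 A.
Rh cross -/- × +/- → 1/2 Rh+, 1/2 Rh-; so P(type A, Rh-negative) = 1/2 × 1/2 = 1/4 per child.
P(none) = (3/4)^4 = 81/256; P(at least one) = 1 − 81/256 = 175/256.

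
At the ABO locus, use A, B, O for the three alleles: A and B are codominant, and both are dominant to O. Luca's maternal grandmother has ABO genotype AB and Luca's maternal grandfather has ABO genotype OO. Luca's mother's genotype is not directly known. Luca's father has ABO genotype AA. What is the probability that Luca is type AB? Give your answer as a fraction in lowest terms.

1/4

Luca's mother's ABO genotype from AB × OO: 1/2 AO, 1/2 BO.
Crossing each possibility with the father AA and summing P(type AB): 1/2·0 + 1/2·1/2 = 1/4.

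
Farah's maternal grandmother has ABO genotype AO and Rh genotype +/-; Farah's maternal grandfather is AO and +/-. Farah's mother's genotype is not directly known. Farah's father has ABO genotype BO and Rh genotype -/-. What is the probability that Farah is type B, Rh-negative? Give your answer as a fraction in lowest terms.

Farah's mother's ABO genotype from AO × AO: 1/4 AA, 1/2 AO, 1/4 OO.
Crossing each possibility with the father BO and summing P(type B): 1/4·0 + 1/2·1/4 + 1/4·1/2 = 1/4.
Similarly for Rh via the mother's Rh distribution: P(Rh-) = 1/2.
Independent loci: 1/4 × 1/2 = 1/8.

1/8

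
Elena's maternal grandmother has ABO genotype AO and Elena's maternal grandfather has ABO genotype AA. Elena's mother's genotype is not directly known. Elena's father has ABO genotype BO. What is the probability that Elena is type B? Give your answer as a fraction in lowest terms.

Elena's mother's ABO genotype from AO × AA: 1/2 AA, 1/2 AO.
Crossing each possibility with the father BO and summing P(type B): 1/2·0 + 1/2·1/4 = 1/8.

1/8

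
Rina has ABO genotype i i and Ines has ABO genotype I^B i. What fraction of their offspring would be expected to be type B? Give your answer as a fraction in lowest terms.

1/2

ABO cross i i × I^B i → offspring phenotypes: 1/2 O, 1/2 B.
So P(type B) = 1/2.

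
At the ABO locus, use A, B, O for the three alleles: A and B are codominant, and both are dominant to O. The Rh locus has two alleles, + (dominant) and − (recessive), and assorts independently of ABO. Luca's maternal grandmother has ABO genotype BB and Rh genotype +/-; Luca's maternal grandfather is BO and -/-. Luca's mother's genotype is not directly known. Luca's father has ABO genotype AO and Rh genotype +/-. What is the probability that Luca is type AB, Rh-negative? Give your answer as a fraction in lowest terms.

Luca's mother's ABO genotype from BB × BO: 1/2 BB, 1/2 BO.
Crossing each possibility with the father AO and summing P(type AB): 1/2·1/2 + 1/2·1/4 = 3/8.
Similarly for Rh via the mother's Rh distribution: P(Rh-) = 3/8.
Independent loci: 3/8 × 3/8 = 9/64.

9/64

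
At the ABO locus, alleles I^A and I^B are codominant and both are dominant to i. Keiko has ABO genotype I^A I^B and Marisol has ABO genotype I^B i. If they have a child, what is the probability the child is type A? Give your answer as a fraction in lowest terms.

ABO cross I^A I^B × I^B i → offspring phenotypes: 1/4 A, 1/2 B, 1/4 AB.
So P(type A) = 1/4.

1/4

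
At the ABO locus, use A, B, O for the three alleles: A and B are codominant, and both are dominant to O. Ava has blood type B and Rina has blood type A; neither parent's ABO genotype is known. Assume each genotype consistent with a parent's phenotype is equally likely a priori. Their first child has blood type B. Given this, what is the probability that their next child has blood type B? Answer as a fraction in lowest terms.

Possible genotypes: Ava ∈ {BB, BO}; Rina ∈ {AA, AO}.
Weight each parental genotype pair by prior × P(type-B child):
  BB × AO: posterior weight 2/3; P(next child type B) = 1/2.
  BO × AO: posterior weight 1/3; P(next child type B) = 1/4.
Weighted sum = 5/12.

5/12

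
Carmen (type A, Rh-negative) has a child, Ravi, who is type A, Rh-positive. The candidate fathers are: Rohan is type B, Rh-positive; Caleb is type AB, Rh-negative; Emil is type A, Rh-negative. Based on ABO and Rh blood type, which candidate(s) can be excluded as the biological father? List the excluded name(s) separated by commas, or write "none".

A candidate is excluded only if no genotype consistent with his phenotype could produce a type A, Rh-positive child with a type A, Rh-negative mother.
Caleb (type AB, Rh-): no genotype consistent with that phenotype can produce a type-A Rh+ child with a type-A mother.
Emil (type A, Rh-): no genotype consistent with that phenotype can produce a type-A Rh+ child with a type-A mother.

Caleb, Emil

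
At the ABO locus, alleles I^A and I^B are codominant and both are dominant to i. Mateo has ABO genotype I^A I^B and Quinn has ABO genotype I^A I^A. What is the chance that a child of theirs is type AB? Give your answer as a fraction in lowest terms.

ABO cross I^A I^B × I^A I^A → offspring phenotypes: 1/2 A, 1/2 AB.
So P(type AB) = 1/2.

1/2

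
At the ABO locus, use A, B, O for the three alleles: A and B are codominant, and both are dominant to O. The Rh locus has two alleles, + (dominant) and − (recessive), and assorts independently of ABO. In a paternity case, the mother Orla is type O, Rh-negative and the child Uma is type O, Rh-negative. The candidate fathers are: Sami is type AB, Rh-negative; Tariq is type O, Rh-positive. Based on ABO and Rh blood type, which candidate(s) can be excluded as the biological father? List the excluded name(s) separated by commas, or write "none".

A candidate is excluded only if no genotype consistent with his phenotype could produce a type O, Rh-negative child with a type O, Rh-negative mother.
Sami (type AB, Rh-): no genotype consistent with that phenotype can produce a type-O Rh- child with a type-O mother.

Sami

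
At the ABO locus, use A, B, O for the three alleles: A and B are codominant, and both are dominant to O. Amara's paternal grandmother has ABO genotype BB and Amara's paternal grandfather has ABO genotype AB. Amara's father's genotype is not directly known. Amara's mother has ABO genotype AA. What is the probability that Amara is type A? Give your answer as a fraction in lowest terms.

Amara's father's ABO genotype from BB × AB: 1/2 AB, 1/2 BB.
Crossing each possibility with the mother AA and summing P(type A): 1/2·1/2 + 1/2·0 = 1/4.

1/4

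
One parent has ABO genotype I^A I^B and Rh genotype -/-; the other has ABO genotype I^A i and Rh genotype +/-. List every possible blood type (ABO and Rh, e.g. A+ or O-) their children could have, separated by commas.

Gametes from I^A I^B × I^A i give offspring ABO genotypes I^A I^A, I^A I^B, I^A i, I^B i, i.e. phenotypes A, B, AB.
Rh cross -/- × +/- → phenotypes Rh+, Rh-.
Combining independently: A+, A-, B+, B-, AB+, AB-.

A+, A-, B+, B-, AB+, AB-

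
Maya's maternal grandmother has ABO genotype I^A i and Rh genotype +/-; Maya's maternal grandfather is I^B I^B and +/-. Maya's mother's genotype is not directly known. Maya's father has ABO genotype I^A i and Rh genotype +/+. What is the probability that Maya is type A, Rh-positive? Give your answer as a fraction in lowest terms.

Maya's mother's ABO genotype from I^A i × I^B I^B: 1/2 I^A I^B, 1/2 I^B i.
Crossing each possibility with the father I^A i and summing P(type A): 1/2·1/2 + 1/2·1/4 = 3/8.
Similarly for Rh via the mother's Rh distribution: P(Rh+) = 1.
Independent loci: 3/8 × 1 = 3/8.

3/8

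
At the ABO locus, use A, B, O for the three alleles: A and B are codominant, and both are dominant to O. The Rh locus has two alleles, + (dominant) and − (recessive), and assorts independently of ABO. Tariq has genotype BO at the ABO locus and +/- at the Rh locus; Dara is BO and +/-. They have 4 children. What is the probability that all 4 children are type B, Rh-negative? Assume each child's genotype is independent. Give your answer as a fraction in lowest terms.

ABO cross BO × BO → 1/4 O, 3/4 B.
Rh cross +/- × +/- → 3/4 Rh+, 1/4 Rh-; so P(type B, Rh-negative) = 3/4 × 1/4 = 3/16 per child.
All 4 independent: (3/16)^4 = 81/65536.

81/65536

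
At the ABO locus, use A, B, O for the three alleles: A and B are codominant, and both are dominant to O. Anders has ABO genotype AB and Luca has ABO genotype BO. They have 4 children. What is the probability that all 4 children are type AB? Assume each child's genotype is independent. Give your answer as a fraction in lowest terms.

1/256

ABO cross AB × BO → 1/4 A, 1/2 B, 1/4 AB.
So P(type AB) = 1/4 per child.
All 4 independent: (1/4)^4 = 1/256.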